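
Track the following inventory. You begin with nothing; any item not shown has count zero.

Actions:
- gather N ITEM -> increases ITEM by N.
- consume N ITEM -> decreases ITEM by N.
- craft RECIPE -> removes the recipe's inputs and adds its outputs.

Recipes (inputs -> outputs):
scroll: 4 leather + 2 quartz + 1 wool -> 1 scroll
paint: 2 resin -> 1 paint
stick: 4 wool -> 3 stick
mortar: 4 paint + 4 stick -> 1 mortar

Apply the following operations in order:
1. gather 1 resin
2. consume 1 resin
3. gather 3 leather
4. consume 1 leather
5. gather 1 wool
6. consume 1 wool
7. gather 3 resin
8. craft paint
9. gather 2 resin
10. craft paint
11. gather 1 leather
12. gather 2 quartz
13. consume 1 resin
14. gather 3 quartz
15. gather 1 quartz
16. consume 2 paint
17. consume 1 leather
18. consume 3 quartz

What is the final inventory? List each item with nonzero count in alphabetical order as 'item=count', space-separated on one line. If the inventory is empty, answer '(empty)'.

After 1 (gather 1 resin): resin=1
After 2 (consume 1 resin): (empty)
After 3 (gather 3 leather): leather=3
After 4 (consume 1 leather): leather=2
After 5 (gather 1 wool): leather=2 wool=1
After 6 (consume 1 wool): leather=2
After 7 (gather 3 resin): leather=2 resin=3
After 8 (craft paint): leather=2 paint=1 resin=1
After 9 (gather 2 resin): leather=2 paint=1 resin=3
After 10 (craft paint): leather=2 paint=2 resin=1
After 11 (gather 1 leather): leather=3 paint=2 resin=1
After 12 (gather 2 quartz): leather=3 paint=2 quartz=2 resin=1
After 13 (consume 1 resin): leather=3 paint=2 quartz=2
After 14 (gather 3 quartz): leather=3 paint=2 quartz=5
After 15 (gather 1 quartz): leather=3 paint=2 quartz=6
After 16 (consume 2 paint): leather=3 quartz=6
After 17 (consume 1 leather): leather=2 quartz=6
After 18 (consume 3 quartz): leather=2 quartz=3

Answer: leather=2 quartz=3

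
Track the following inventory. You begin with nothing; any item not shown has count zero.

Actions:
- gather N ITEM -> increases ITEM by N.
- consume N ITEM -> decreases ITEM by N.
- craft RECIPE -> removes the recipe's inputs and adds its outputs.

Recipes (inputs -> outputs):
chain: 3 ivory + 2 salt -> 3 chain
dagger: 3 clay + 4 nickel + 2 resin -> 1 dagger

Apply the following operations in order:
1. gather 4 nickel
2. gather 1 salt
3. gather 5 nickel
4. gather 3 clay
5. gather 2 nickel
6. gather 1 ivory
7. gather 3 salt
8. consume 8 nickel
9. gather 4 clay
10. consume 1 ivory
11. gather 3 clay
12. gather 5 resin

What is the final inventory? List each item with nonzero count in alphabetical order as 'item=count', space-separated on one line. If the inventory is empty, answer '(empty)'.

After 1 (gather 4 nickel): nickel=4
After 2 (gather 1 salt): nickel=4 salt=1
After 3 (gather 5 nickel): nickel=9 salt=1
After 4 (gather 3 clay): clay=3 nickel=9 salt=1
After 5 (gather 2 nickel): clay=3 nickel=11 salt=1
After 6 (gather 1 ivory): clay=3 ivory=1 nickel=11 salt=1
After 7 (gather 3 salt): clay=3 ivory=1 nickel=11 salt=4
After 8 (consume 8 nickel): clay=3 ivory=1 nickel=3 salt=4
After 9 (gather 4 clay): clay=7 ivory=1 nickel=3 salt=4
After 10 (consume 1 ivory): clay=7 nickel=3 salt=4
After 11 (gather 3 clay): clay=10 nickel=3 salt=4
After 12 (gather 5 resin): clay=10 nickel=3 resin=5 salt=4

Answer: clay=10 nickel=3 resin=5 salt=4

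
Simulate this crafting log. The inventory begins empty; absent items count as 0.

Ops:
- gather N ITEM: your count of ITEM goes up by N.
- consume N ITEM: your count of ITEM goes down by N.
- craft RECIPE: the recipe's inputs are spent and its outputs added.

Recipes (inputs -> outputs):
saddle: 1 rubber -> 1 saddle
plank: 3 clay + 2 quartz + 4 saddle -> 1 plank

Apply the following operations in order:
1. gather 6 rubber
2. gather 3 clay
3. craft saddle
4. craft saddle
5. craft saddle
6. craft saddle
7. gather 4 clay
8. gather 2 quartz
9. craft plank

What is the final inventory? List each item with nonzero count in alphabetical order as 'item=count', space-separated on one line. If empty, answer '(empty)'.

After 1 (gather 6 rubber): rubber=6
After 2 (gather 3 clay): clay=3 rubber=6
After 3 (craft saddle): clay=3 rubber=5 saddle=1
After 4 (craft saddle): clay=3 rubber=4 saddle=2
After 5 (craft saddle): clay=3 rubber=3 saddle=3
After 6 (craft saddle): clay=3 rubber=2 saddle=4
After 7 (gather 4 clay): clay=7 rubber=2 saddle=4
After 8 (gather 2 quartz): clay=7 quartz=2 rubber=2 saddle=4
After 9 (craft plank): clay=4 plank=1 rubber=2

Answer: clay=4 plank=1 rubber=2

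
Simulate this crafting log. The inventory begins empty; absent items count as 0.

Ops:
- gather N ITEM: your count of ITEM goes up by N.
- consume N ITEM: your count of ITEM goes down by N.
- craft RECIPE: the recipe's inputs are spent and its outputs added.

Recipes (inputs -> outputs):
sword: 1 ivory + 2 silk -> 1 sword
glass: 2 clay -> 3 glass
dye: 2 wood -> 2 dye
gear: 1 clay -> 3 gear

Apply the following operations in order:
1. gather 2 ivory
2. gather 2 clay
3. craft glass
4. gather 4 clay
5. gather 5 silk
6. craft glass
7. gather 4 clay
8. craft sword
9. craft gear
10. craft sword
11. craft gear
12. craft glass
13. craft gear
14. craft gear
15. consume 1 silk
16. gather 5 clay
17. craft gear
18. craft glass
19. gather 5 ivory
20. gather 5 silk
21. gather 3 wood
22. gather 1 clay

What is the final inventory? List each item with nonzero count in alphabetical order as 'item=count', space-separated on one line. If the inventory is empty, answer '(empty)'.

Answer: clay=3 gear=15 glass=12 ivory=5 silk=5 sword=2 wood=3

Derivation:
After 1 (gather 2 ivory): ivory=2
After 2 (gather 2 clay): clay=2 ivory=2
After 3 (craft glass): glass=3 ivory=2
After 4 (gather 4 clay): clay=4 glass=3 ivory=2
After 5 (gather 5 silk): clay=4 glass=3 ivory=2 silk=5
After 6 (craft glass): clay=2 glass=6 ivory=2 silk=5
After 7 (gather 4 clay): clay=6 glass=6 ivory=2 silk=5
After 8 (craft sword): clay=6 glass=6 ivory=1 silk=3 sword=1
After 9 (craft gear): clay=5 gear=3 glass=6 ivory=1 silk=3 sword=1
After 10 (craft sword): clay=5 gear=3 glass=6 silk=1 sword=2
After 11 (craft gear): clay=4 gear=6 glass=6 silk=1 sword=2
After 12 (craft glass): clay=2 gear=6 glass=9 silk=1 sword=2
After 13 (craft gear): clay=1 gear=9 glass=9 silk=1 sword=2
After 14 (craft gear): gear=12 glass=9 silk=1 sword=2
After 15 (consume 1 silk): gear=12 glass=9 sword=2
After 16 (gather 5 clay): clay=5 gear=12 glass=9 sword=2
After 17 (craft gear): clay=4 gear=15 glass=9 sword=2
After 18 (craft glass): clay=2 gear=15 glass=12 sword=2
After 19 (gather 5 ivory): clay=2 gear=15 glass=12 ivory=5 sword=2
After 20 (gather 5 silk): clay=2 gear=15 glass=12 ivory=5 silk=5 sword=2
After 21 (gather 3 wood): clay=2 gear=15 glass=12 ivory=5 silk=5 sword=2 wood=3
After 22 (gather 1 clay): clay=3 gear=15 glass=12 ivory=5 silk=5 sword=2 wood=3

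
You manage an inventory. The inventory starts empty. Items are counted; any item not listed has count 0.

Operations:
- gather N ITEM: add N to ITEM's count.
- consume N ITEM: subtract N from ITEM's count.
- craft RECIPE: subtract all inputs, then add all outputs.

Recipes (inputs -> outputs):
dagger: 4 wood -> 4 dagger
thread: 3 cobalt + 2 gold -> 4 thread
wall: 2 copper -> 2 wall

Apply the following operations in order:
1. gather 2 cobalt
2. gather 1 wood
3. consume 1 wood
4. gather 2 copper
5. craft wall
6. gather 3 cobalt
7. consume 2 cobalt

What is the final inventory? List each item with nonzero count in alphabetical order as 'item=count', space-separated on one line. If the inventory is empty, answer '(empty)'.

After 1 (gather 2 cobalt): cobalt=2
After 2 (gather 1 wood): cobalt=2 wood=1
After 3 (consume 1 wood): cobalt=2
After 4 (gather 2 copper): cobalt=2 copper=2
After 5 (craft wall): cobalt=2 wall=2
After 6 (gather 3 cobalt): cobalt=5 wall=2
After 7 (consume 2 cobalt): cobalt=3 wall=2

Answer: cobalt=3 wall=2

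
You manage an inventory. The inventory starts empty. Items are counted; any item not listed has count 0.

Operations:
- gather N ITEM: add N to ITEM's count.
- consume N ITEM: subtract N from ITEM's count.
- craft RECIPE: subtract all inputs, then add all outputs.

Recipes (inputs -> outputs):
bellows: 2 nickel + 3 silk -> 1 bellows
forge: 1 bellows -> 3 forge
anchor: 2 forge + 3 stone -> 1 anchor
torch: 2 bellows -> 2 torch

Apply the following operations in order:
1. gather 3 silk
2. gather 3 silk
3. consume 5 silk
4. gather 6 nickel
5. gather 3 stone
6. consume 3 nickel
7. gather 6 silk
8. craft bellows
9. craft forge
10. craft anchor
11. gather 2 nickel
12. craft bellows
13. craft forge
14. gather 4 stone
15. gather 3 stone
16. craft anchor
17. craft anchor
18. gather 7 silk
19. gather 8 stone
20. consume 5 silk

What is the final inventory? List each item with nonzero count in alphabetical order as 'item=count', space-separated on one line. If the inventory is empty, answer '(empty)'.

After 1 (gather 3 silk): silk=3
After 2 (gather 3 silk): silk=6
After 3 (consume 5 silk): silk=1
After 4 (gather 6 nickel): nickel=6 silk=1
After 5 (gather 3 stone): nickel=6 silk=1 stone=3
After 6 (consume 3 nickel): nickel=3 silk=1 stone=3
After 7 (gather 6 silk): nickel=3 silk=7 stone=3
After 8 (craft bellows): bellows=1 nickel=1 silk=4 stone=3
After 9 (craft forge): forge=3 nickel=1 silk=4 stone=3
After 10 (craft anchor): anchor=1 forge=1 nickel=1 silk=4
After 11 (gather 2 nickel): anchor=1 forge=1 nickel=3 silk=4
After 12 (craft bellows): anchor=1 bellows=1 forge=1 nickel=1 silk=1
After 13 (craft forge): anchor=1 forge=4 nickel=1 silk=1
After 14 (gather 4 stone): anchor=1 forge=4 nickel=1 silk=1 stone=4
After 15 (gather 3 stone): anchor=1 forge=4 nickel=1 silk=1 stone=7
After 16 (craft anchor): anchor=2 forge=2 nickel=1 silk=1 stone=4
After 17 (craft anchor): anchor=3 nickel=1 silk=1 stone=1
After 18 (gather 7 silk): anchor=3 nickel=1 silk=8 stone=1
After 19 (gather 8 stone): anchor=3 nickel=1 silk=8 stone=9
After 20 (consume 5 silk): anchor=3 nickel=1 silk=3 stone=9

Answer: anchor=3 nickel=1 silk=3 stone=9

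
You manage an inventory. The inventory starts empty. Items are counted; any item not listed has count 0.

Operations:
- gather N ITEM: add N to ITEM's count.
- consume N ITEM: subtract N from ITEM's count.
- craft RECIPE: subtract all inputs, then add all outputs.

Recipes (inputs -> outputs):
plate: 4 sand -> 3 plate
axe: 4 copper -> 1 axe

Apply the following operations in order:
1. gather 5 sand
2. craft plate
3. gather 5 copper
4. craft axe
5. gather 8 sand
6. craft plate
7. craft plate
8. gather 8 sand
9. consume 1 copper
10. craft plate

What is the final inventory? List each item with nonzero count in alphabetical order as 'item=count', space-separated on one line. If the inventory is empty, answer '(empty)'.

Answer: axe=1 plate=12 sand=5

Derivation:
After 1 (gather 5 sand): sand=5
After 2 (craft plate): plate=3 sand=1
After 3 (gather 5 copper): copper=5 plate=3 sand=1
After 4 (craft axe): axe=1 copper=1 plate=3 sand=1
After 5 (gather 8 sand): axe=1 copper=1 plate=3 sand=9
After 6 (craft plate): axe=1 copper=1 plate=6 sand=5
After 7 (craft plate): axe=1 copper=1 plate=9 sand=1
After 8 (gather 8 sand): axe=1 copper=1 plate=9 sand=9
After 9 (consume 1 copper): axe=1 plate=9 sand=9
After 10 (craft plate): axe=1 plate=12 sand=5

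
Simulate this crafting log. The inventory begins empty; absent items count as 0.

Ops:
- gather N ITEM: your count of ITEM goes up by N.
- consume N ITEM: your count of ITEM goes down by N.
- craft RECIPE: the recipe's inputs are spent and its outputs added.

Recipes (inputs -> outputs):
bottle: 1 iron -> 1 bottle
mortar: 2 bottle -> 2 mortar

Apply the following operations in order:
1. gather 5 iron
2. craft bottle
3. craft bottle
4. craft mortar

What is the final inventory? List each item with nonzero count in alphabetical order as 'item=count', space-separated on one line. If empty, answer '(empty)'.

Answer: iron=3 mortar=2

Derivation:
After 1 (gather 5 iron): iron=5
After 2 (craft bottle): bottle=1 iron=4
After 3 (craft bottle): bottle=2 iron=3
After 4 (craft mortar): iron=3 mortar=2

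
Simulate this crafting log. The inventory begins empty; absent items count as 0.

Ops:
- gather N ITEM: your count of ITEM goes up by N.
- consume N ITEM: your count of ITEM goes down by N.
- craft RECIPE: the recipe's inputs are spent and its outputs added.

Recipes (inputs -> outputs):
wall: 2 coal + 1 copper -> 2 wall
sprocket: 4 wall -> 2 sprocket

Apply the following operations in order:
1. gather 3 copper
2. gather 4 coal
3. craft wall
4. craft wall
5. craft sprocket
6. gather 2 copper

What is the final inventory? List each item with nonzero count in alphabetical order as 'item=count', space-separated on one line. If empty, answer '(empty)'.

Answer: copper=3 sprocket=2

Derivation:
After 1 (gather 3 copper): copper=3
After 2 (gather 4 coal): coal=4 copper=3
After 3 (craft wall): coal=2 copper=2 wall=2
After 4 (craft wall): copper=1 wall=4
After 5 (craft sprocket): copper=1 sprocket=2
After 6 (gather 2 copper): copper=3 sprocket=2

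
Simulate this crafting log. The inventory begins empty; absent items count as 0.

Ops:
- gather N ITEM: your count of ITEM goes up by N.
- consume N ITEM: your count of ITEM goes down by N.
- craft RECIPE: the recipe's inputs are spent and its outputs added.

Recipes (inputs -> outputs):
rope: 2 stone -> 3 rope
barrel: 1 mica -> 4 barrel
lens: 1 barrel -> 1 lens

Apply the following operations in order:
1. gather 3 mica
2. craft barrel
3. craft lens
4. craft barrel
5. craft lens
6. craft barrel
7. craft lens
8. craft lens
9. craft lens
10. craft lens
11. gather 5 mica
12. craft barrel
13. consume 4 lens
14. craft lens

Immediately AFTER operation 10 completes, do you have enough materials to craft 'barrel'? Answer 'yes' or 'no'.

Answer: no

Derivation:
After 1 (gather 3 mica): mica=3
After 2 (craft barrel): barrel=4 mica=2
After 3 (craft lens): barrel=3 lens=1 mica=2
After 4 (craft barrel): barrel=7 lens=1 mica=1
After 5 (craft lens): barrel=6 lens=2 mica=1
After 6 (craft barrel): barrel=10 lens=2
After 7 (craft lens): barrel=9 lens=3
After 8 (craft lens): barrel=8 lens=4
After 9 (craft lens): barrel=7 lens=5
After 10 (craft lens): barrel=6 lens=6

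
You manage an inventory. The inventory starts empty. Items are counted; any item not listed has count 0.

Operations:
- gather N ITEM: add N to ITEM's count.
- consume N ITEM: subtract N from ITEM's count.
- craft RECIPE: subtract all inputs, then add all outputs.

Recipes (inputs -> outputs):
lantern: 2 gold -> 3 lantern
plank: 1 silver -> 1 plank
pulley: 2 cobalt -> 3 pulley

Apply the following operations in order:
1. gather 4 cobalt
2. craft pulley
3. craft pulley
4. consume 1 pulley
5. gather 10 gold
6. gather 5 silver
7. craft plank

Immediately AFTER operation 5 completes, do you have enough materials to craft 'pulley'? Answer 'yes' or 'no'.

Answer: no

Derivation:
After 1 (gather 4 cobalt): cobalt=4
After 2 (craft pulley): cobalt=2 pulley=3
After 3 (craft pulley): pulley=6
After 4 (consume 1 pulley): pulley=5
After 5 (gather 10 gold): gold=10 pulley=5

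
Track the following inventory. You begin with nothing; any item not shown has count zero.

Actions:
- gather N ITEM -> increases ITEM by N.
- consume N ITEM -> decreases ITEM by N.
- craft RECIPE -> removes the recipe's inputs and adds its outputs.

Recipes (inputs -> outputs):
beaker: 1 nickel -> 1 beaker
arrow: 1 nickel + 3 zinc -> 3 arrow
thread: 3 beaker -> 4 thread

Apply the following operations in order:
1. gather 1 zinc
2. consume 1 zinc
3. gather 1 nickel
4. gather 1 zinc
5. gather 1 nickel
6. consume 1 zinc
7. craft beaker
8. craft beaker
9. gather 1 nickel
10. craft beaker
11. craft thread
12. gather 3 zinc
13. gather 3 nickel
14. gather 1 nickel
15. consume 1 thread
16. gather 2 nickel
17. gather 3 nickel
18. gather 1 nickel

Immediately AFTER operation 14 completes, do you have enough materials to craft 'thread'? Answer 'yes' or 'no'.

After 1 (gather 1 zinc): zinc=1
After 2 (consume 1 zinc): (empty)
After 3 (gather 1 nickel): nickel=1
After 4 (gather 1 zinc): nickel=1 zinc=1
After 5 (gather 1 nickel): nickel=2 zinc=1
After 6 (consume 1 zinc): nickel=2
After 7 (craft beaker): beaker=1 nickel=1
After 8 (craft beaker): beaker=2
After 9 (gather 1 nickel): beaker=2 nickel=1
After 10 (craft beaker): beaker=3
After 11 (craft thread): thread=4
After 12 (gather 3 zinc): thread=4 zinc=3
After 13 (gather 3 nickel): nickel=3 thread=4 zinc=3
After 14 (gather 1 nickel): nickel=4 thread=4 zinc=3

Answer: no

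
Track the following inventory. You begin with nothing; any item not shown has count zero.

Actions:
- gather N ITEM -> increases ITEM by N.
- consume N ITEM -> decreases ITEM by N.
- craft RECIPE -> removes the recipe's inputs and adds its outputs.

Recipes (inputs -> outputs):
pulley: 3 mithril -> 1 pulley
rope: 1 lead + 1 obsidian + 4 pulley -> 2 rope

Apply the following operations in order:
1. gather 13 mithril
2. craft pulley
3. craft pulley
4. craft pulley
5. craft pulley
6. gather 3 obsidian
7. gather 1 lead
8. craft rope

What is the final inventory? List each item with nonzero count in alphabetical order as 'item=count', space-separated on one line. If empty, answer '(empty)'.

After 1 (gather 13 mithril): mithril=13
After 2 (craft pulley): mithril=10 pulley=1
After 3 (craft pulley): mithril=7 pulley=2
After 4 (craft pulley): mithril=4 pulley=3
After 5 (craft pulley): mithril=1 pulley=4
After 6 (gather 3 obsidian): mithril=1 obsidian=3 pulley=4
After 7 (gather 1 lead): lead=1 mithril=1 obsidian=3 pulley=4
After 8 (craft rope): mithril=1 obsidian=2 rope=2

Answer: mithril=1 obsidian=2 rope=2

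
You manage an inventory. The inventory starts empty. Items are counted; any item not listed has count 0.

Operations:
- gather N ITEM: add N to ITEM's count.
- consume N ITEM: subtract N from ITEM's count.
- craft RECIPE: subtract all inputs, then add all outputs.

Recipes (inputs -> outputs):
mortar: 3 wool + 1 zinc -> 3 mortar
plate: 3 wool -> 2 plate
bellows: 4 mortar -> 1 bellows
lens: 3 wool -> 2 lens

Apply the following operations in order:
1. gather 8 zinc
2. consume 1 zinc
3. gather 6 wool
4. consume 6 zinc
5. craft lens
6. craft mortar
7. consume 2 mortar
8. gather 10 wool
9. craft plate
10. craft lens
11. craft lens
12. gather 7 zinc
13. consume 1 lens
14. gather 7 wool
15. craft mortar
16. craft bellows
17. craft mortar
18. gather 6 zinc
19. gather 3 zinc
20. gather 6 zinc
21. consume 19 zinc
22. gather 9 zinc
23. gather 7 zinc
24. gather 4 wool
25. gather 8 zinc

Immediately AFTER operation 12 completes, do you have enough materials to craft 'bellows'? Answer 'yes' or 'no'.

After 1 (gather 8 zinc): zinc=8
After 2 (consume 1 zinc): zinc=7
After 3 (gather 6 wool): wool=6 zinc=7
After 4 (consume 6 zinc): wool=6 zinc=1
After 5 (craft lens): lens=2 wool=3 zinc=1
After 6 (craft mortar): lens=2 mortar=3
After 7 (consume 2 mortar): lens=2 mortar=1
After 8 (gather 10 wool): lens=2 mortar=1 wool=10
After 9 (craft plate): lens=2 mortar=1 plate=2 wool=7
After 10 (craft lens): lens=4 mortar=1 plate=2 wool=4
After 11 (craft lens): lens=6 mortar=1 plate=2 wool=1
After 12 (gather 7 zinc): lens=6 mortar=1 plate=2 wool=1 zinc=7

Answer: no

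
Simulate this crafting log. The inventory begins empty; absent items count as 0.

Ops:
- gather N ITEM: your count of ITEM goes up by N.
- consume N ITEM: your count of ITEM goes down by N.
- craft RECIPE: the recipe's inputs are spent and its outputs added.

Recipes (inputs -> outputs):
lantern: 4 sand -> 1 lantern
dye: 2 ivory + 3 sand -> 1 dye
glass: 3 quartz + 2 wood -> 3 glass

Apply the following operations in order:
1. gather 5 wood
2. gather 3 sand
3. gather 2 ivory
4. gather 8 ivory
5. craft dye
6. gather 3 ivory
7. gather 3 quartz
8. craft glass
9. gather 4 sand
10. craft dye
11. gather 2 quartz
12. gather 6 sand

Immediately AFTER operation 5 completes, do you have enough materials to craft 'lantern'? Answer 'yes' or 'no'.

After 1 (gather 5 wood): wood=5
After 2 (gather 3 sand): sand=3 wood=5
After 3 (gather 2 ivory): ivory=2 sand=3 wood=5
After 4 (gather 8 ivory): ivory=10 sand=3 wood=5
After 5 (craft dye): dye=1 ivory=8 wood=5

Answer: no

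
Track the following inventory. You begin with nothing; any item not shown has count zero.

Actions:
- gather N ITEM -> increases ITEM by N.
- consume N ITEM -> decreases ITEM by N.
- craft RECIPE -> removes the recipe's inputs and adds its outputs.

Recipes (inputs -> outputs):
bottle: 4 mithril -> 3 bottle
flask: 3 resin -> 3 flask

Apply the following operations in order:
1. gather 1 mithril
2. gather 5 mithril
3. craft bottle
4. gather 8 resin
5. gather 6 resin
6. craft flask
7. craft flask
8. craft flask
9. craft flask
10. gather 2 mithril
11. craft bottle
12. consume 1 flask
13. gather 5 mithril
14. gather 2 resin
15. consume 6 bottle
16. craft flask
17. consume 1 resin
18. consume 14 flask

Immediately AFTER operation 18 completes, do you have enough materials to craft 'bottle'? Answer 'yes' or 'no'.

Answer: yes

Derivation:
After 1 (gather 1 mithril): mithril=1
After 2 (gather 5 mithril): mithril=6
After 3 (craft bottle): bottle=3 mithril=2
After 4 (gather 8 resin): bottle=3 mithril=2 resin=8
After 5 (gather 6 resin): bottle=3 mithril=2 resin=14
After 6 (craft flask): bottle=3 flask=3 mithril=2 resin=11
After 7 (craft flask): bottle=3 flask=6 mithril=2 resin=8
After 8 (craft flask): bottle=3 flask=9 mithril=2 resin=5
After 9 (craft flask): bottle=3 flask=12 mithril=2 resin=2
After 10 (gather 2 mithril): bottle=3 flask=12 mithril=4 resin=2
After 11 (craft bottle): bottle=6 flask=12 resin=2
After 12 (consume 1 flask): bottle=6 flask=11 resin=2
After 13 (gather 5 mithril): bottle=6 flask=11 mithril=5 resin=2
After 14 (gather 2 resin): bottle=6 flask=11 mithril=5 resin=4
After 15 (consume 6 bottle): flask=11 mithril=5 resin=4
After 16 (craft flask): flask=14 mithril=5 resin=1
After 17 (consume 1 resin): flask=14 mithril=5
After 18 (consume 14 flask): mithril=5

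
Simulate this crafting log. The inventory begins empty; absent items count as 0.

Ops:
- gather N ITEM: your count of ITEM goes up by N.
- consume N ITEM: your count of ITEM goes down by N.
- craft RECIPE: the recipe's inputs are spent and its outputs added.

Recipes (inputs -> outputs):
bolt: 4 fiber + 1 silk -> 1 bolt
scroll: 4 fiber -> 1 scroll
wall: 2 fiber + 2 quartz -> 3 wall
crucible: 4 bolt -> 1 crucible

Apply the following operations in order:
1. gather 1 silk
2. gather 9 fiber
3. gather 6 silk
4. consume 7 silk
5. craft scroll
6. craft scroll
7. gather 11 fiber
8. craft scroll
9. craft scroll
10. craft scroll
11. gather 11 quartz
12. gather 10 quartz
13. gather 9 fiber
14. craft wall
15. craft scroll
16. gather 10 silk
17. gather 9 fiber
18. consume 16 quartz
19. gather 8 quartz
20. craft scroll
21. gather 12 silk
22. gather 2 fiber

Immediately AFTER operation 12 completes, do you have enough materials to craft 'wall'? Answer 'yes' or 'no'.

After 1 (gather 1 silk): silk=1
After 2 (gather 9 fiber): fiber=9 silk=1
After 3 (gather 6 silk): fiber=9 silk=7
After 4 (consume 7 silk): fiber=9
After 5 (craft scroll): fiber=5 scroll=1
After 6 (craft scroll): fiber=1 scroll=2
After 7 (gather 11 fiber): fiber=12 scroll=2
After 8 (craft scroll): fiber=8 scroll=3
After 9 (craft scroll): fiber=4 scroll=4
After 10 (craft scroll): scroll=5
After 11 (gather 11 quartz): quartz=11 scroll=5
After 12 (gather 10 quartz): quartz=21 scroll=5

Answer: no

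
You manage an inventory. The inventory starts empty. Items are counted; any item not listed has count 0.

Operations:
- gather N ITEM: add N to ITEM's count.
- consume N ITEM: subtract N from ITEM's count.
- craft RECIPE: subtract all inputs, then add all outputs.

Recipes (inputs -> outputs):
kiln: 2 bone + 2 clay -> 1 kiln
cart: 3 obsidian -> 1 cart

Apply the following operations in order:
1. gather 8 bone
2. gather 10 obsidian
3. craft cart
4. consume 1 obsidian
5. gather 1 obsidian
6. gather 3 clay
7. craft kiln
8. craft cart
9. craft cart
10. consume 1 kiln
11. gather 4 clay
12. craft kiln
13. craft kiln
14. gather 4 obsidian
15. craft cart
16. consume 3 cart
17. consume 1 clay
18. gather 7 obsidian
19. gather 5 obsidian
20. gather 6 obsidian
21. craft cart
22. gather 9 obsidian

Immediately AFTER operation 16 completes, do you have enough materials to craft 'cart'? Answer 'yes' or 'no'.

Answer: no

Derivation:
After 1 (gather 8 bone): bone=8
After 2 (gather 10 obsidian): bone=8 obsidian=10
After 3 (craft cart): bone=8 cart=1 obsidian=7
After 4 (consume 1 obsidian): bone=8 cart=1 obsidian=6
After 5 (gather 1 obsidian): bone=8 cart=1 obsidian=7
After 6 (gather 3 clay): bone=8 cart=1 clay=3 obsidian=7
After 7 (craft kiln): bone=6 cart=1 clay=1 kiln=1 obsidian=7
After 8 (craft cart): bone=6 cart=2 clay=1 kiln=1 obsidian=4
After 9 (craft cart): bone=6 cart=3 clay=1 kiln=1 obsidian=1
After 10 (consume 1 kiln): bone=6 cart=3 clay=1 obsidian=1
After 11 (gather 4 clay): bone=6 cart=3 clay=5 obsidian=1
After 12 (craft kiln): bone=4 cart=3 clay=3 kiln=1 obsidian=1
After 13 (craft kiln): bone=2 cart=3 clay=1 kiln=2 obsidian=1
After 14 (gather 4 obsidian): bone=2 cart=3 clay=1 kiln=2 obsidian=5
After 15 (craft cart): bone=2 cart=4 clay=1 kiln=2 obsidian=2
After 16 (consume 3 cart): bone=2 cart=1 clay=1 kiln=2 obsidian=2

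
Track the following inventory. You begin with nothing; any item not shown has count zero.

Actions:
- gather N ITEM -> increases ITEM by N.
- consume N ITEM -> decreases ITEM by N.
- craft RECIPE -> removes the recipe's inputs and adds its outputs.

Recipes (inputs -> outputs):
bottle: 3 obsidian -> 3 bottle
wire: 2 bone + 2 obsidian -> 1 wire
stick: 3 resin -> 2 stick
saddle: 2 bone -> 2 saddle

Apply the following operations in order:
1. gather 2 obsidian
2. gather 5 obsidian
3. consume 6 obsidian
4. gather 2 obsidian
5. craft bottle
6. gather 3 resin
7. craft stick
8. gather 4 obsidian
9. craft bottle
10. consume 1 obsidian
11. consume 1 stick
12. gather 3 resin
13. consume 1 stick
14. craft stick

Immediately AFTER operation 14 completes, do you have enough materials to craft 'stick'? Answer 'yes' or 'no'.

Answer: no

Derivation:
After 1 (gather 2 obsidian): obsidian=2
After 2 (gather 5 obsidian): obsidian=7
After 3 (consume 6 obsidian): obsidian=1
After 4 (gather 2 obsidian): obsidian=3
After 5 (craft bottle): bottle=3
After 6 (gather 3 resin): bottle=3 resin=3
After 7 (craft stick): bottle=3 stick=2
After 8 (gather 4 obsidian): bottle=3 obsidian=4 stick=2
After 9 (craft bottle): bottle=6 obsidian=1 stick=2
After 10 (consume 1 obsidian): bottle=6 stick=2
After 11 (consume 1 stick): bottle=6 stick=1
After 12 (gather 3 resin): bottle=6 resin=3 stick=1
After 13 (consume 1 stick): bottle=6 resin=3
After 14 (craft stick): bottle=6 stick=2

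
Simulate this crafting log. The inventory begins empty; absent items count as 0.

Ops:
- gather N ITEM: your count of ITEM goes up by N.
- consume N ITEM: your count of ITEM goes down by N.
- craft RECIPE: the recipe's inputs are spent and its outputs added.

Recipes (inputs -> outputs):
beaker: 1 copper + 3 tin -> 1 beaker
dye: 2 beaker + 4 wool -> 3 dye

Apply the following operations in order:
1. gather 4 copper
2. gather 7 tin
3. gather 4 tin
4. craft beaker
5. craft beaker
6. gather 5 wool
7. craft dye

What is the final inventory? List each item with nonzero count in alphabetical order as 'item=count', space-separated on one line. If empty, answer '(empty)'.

Answer: copper=2 dye=3 tin=5 wool=1

Derivation:
After 1 (gather 4 copper): copper=4
After 2 (gather 7 tin): copper=4 tin=7
After 3 (gather 4 tin): copper=4 tin=11
After 4 (craft beaker): beaker=1 copper=3 tin=8
After 5 (craft beaker): beaker=2 copper=2 tin=5
After 6 (gather 5 wool): beaker=2 copper=2 tin=5 wool=5
After 7 (craft dye): copper=2 dye=3 tin=5 wool=1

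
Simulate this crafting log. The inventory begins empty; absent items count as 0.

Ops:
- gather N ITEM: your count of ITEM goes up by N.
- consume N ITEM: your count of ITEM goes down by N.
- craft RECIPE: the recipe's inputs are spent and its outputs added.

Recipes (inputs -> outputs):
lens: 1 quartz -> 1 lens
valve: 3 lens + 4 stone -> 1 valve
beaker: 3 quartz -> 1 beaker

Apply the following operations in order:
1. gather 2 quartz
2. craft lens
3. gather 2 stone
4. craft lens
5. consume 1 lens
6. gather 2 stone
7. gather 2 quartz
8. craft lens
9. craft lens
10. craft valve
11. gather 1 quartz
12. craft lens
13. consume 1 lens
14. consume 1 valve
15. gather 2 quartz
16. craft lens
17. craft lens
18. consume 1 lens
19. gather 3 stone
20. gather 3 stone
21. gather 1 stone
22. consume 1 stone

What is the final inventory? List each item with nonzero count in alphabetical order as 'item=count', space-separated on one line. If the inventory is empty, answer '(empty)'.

After 1 (gather 2 quartz): quartz=2
After 2 (craft lens): lens=1 quartz=1
After 3 (gather 2 stone): lens=1 quartz=1 stone=2
After 4 (craft lens): lens=2 stone=2
After 5 (consume 1 lens): lens=1 stone=2
After 6 (gather 2 stone): lens=1 stone=4
After 7 (gather 2 quartz): lens=1 quartz=2 stone=4
After 8 (craft lens): lens=2 quartz=1 stone=4
After 9 (craft lens): lens=3 stone=4
After 10 (craft valve): valve=1
After 11 (gather 1 quartz): quartz=1 valve=1
After 12 (craft lens): lens=1 valve=1
After 13 (consume 1 lens): valve=1
After 14 (consume 1 valve): (empty)
After 15 (gather 2 quartz): quartz=2
After 16 (craft lens): lens=1 quartz=1
After 17 (craft lens): lens=2
After 18 (consume 1 lens): lens=1
After 19 (gather 3 stone): lens=1 stone=3
After 20 (gather 3 stone): lens=1 stone=6
After 21 (gather 1 stone): lens=1 stone=7
After 22 (consume 1 stone): lens=1 stone=6

Answer: lens=1 stone=6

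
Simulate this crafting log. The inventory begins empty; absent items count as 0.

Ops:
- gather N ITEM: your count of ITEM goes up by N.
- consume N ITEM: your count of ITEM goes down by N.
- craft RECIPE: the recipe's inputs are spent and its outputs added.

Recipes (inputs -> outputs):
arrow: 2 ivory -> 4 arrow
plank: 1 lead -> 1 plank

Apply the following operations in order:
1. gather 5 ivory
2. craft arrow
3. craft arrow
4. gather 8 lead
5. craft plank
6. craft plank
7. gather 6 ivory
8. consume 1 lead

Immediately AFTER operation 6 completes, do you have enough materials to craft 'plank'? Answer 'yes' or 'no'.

Answer: yes

Derivation:
After 1 (gather 5 ivory): ivory=5
After 2 (craft arrow): arrow=4 ivory=3
After 3 (craft arrow): arrow=8 ivory=1
After 4 (gather 8 lead): arrow=8 ivory=1 lead=8
After 5 (craft plank): arrow=8 ivory=1 lead=7 plank=1
After 6 (craft plank): arrow=8 ivory=1 lead=6 plank=2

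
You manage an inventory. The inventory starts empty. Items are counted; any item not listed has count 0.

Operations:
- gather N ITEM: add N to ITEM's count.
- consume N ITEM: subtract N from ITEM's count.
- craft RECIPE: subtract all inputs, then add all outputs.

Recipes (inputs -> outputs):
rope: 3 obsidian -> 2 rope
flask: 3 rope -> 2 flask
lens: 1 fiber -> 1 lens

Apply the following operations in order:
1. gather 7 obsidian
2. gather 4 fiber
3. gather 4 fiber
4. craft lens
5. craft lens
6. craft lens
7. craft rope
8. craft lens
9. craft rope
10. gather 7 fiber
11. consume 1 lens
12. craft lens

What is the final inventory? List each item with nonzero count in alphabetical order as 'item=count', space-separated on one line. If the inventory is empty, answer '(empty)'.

Answer: fiber=10 lens=4 obsidian=1 rope=4

Derivation:
After 1 (gather 7 obsidian): obsidian=7
After 2 (gather 4 fiber): fiber=4 obsidian=7
After 3 (gather 4 fiber): fiber=8 obsidian=7
After 4 (craft lens): fiber=7 lens=1 obsidian=7
After 5 (craft lens): fiber=6 lens=2 obsidian=7
After 6 (craft lens): fiber=5 lens=3 obsidian=7
After 7 (craft rope): fiber=5 lens=3 obsidian=4 rope=2
After 8 (craft lens): fiber=4 lens=4 obsidian=4 rope=2
After 9 (craft rope): fiber=4 lens=4 obsidian=1 rope=4
After 10 (gather 7 fiber): fiber=11 lens=4 obsidian=1 rope=4
After 11 (consume 1 lens): fiber=11 lens=3 obsidian=1 rope=4
After 12 (craft lens): fiber=10 lens=4 obsidian=1 rope=4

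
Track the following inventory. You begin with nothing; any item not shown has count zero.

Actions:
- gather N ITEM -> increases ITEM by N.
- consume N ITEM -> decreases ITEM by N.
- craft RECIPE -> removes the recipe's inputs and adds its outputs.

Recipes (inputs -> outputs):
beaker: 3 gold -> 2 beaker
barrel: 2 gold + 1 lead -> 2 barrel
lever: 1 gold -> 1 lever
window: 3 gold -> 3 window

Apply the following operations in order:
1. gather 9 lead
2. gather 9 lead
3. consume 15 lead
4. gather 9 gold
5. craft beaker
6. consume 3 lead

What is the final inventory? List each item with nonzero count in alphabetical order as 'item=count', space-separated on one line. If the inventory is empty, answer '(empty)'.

Answer: beaker=2 gold=6

Derivation:
After 1 (gather 9 lead): lead=9
After 2 (gather 9 lead): lead=18
After 3 (consume 15 lead): lead=3
After 4 (gather 9 gold): gold=9 lead=3
After 5 (craft beaker): beaker=2 gold=6 lead=3
After 6 (consume 3 lead): beaker=2 gold=6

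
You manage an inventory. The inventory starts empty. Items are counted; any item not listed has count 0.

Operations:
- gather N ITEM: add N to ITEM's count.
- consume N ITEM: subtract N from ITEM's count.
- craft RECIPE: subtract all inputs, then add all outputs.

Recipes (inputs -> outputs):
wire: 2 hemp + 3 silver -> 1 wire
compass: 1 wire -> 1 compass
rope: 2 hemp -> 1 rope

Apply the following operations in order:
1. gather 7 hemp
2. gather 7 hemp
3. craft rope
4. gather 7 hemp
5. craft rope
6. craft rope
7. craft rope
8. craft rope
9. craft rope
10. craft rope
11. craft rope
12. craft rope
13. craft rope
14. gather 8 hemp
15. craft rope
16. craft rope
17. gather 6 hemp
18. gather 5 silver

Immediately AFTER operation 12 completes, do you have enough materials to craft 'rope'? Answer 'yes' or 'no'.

After 1 (gather 7 hemp): hemp=7
After 2 (gather 7 hemp): hemp=14
After 3 (craft rope): hemp=12 rope=1
After 4 (gather 7 hemp): hemp=19 rope=1
After 5 (craft rope): hemp=17 rope=2
After 6 (craft rope): hemp=15 rope=3
After 7 (craft rope): hemp=13 rope=4
After 8 (craft rope): hemp=11 rope=5
After 9 (craft rope): hemp=9 rope=6
After 10 (craft rope): hemp=7 rope=7
After 11 (craft rope): hemp=5 rope=8
After 12 (craft rope): hemp=3 rope=9

Answer: yes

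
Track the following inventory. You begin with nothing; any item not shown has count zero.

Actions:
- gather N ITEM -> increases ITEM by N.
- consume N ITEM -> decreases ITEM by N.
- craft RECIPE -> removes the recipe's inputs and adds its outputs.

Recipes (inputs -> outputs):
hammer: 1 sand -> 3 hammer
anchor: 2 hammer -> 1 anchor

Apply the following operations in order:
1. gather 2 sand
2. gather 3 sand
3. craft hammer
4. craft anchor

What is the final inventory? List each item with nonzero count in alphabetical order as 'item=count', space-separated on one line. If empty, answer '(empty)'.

After 1 (gather 2 sand): sand=2
After 2 (gather 3 sand): sand=5
After 3 (craft hammer): hammer=3 sand=4
After 4 (craft anchor): anchor=1 hammer=1 sand=4

Answer: anchor=1 hammer=1 sand=4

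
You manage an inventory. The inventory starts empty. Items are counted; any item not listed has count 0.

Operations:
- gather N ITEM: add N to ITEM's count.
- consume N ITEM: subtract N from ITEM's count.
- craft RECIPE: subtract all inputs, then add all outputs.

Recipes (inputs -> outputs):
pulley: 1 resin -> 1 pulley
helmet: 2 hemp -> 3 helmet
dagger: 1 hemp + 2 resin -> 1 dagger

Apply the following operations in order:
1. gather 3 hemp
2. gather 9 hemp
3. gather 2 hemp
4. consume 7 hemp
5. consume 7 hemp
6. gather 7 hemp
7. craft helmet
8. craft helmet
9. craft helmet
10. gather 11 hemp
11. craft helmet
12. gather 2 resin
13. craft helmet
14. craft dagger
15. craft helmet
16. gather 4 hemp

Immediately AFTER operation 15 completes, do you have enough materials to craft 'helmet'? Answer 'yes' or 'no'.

After 1 (gather 3 hemp): hemp=3
After 2 (gather 9 hemp): hemp=12
After 3 (gather 2 hemp): hemp=14
After 4 (consume 7 hemp): hemp=7
After 5 (consume 7 hemp): (empty)
After 6 (gather 7 hemp): hemp=7
After 7 (craft helmet): helmet=3 hemp=5
After 8 (craft helmet): helmet=6 hemp=3
After 9 (craft helmet): helmet=9 hemp=1
After 10 (gather 11 hemp): helmet=9 hemp=12
After 11 (craft helmet): helmet=12 hemp=10
After 12 (gather 2 resin): helmet=12 hemp=10 resin=2
After 13 (craft helmet): helmet=15 hemp=8 resin=2
After 14 (craft dagger): dagger=1 helmet=15 hemp=7
After 15 (craft helmet): dagger=1 helmet=18 hemp=5

Answer: yes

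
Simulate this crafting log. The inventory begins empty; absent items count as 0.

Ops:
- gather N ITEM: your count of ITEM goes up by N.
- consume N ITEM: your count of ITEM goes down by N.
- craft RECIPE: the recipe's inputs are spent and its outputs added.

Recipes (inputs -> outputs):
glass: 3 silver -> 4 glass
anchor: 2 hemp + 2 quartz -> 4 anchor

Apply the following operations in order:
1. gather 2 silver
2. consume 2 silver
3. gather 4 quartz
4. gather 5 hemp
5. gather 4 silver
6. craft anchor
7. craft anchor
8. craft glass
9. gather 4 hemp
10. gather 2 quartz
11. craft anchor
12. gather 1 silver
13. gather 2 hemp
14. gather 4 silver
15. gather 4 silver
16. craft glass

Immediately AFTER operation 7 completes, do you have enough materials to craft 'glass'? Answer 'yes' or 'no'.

Answer: yes

Derivation:
After 1 (gather 2 silver): silver=2
After 2 (consume 2 silver): (empty)
After 3 (gather 4 quartz): quartz=4
After 4 (gather 5 hemp): hemp=5 quartz=4
After 5 (gather 4 silver): hemp=5 quartz=4 silver=4
After 6 (craft anchor): anchor=4 hemp=3 quartz=2 silver=4
After 7 (craft anchor): anchor=8 hemp=1 silver=4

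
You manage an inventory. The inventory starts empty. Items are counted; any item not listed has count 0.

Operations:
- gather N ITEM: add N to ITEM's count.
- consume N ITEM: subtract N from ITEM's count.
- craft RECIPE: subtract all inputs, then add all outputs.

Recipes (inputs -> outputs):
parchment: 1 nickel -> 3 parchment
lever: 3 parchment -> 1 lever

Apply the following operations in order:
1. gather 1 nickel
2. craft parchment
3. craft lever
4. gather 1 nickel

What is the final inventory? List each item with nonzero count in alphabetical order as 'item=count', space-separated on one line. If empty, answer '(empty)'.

Answer: lever=1 nickel=1

Derivation:
After 1 (gather 1 nickel): nickel=1
After 2 (craft parchment): parchment=3
After 3 (craft lever): lever=1
After 4 (gather 1 nickel): lever=1 nickel=1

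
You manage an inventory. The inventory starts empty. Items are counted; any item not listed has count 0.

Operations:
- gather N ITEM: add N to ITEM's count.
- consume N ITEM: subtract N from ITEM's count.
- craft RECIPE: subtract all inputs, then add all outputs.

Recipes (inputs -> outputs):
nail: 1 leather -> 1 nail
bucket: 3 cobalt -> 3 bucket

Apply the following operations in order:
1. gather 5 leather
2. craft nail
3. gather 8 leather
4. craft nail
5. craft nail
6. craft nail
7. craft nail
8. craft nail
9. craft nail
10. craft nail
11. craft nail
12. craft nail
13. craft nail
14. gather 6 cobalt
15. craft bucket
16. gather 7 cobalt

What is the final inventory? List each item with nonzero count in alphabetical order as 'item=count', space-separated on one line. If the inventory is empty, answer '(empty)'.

Answer: bucket=3 cobalt=10 leather=2 nail=11

Derivation:
After 1 (gather 5 leather): leather=5
After 2 (craft nail): leather=4 nail=1
After 3 (gather 8 leather): leather=12 nail=1
After 4 (craft nail): leather=11 nail=2
After 5 (craft nail): leather=10 nail=3
After 6 (craft nail): leather=9 nail=4
After 7 (craft nail): leather=8 nail=5
After 8 (craft nail): leather=7 nail=6
After 9 (craft nail): leather=6 nail=7
After 10 (craft nail): leather=5 nail=8
After 11 (craft nail): leather=4 nail=9
After 12 (craft nail): leather=3 nail=10
After 13 (craft nail): leather=2 nail=11
After 14 (gather 6 cobalt): cobalt=6 leather=2 nail=11
After 15 (craft bucket): bucket=3 cobalt=3 leather=2 nail=11
After 16 (gather 7 cobalt): bucket=3 cobalt=10 leather=2 nail=11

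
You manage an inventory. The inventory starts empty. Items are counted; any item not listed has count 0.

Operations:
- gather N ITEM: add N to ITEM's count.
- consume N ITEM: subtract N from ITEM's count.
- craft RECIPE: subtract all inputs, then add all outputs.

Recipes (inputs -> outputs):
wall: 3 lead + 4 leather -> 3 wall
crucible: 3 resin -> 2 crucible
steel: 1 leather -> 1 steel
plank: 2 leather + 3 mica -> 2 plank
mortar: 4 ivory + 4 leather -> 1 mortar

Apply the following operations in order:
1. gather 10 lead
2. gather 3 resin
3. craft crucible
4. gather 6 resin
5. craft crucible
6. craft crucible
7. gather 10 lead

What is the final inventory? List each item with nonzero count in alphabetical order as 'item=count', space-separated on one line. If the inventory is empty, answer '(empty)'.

After 1 (gather 10 lead): lead=10
After 2 (gather 3 resin): lead=10 resin=3
After 3 (craft crucible): crucible=2 lead=10
After 4 (gather 6 resin): crucible=2 lead=10 resin=6
After 5 (craft crucible): crucible=4 lead=10 resin=3
After 6 (craft crucible): crucible=6 lead=10
After 7 (gather 10 lead): crucible=6 lead=20

Answer: crucible=6 lead=20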